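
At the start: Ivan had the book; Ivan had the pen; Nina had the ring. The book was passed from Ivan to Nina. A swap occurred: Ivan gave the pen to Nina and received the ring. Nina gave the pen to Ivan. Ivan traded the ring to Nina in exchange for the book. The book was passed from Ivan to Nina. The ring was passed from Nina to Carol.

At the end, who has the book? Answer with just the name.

Answer: Nina

Derivation:
Tracking all object holders:
Start: book:Ivan, pen:Ivan, ring:Nina
Event 1 (give book: Ivan -> Nina). State: book:Nina, pen:Ivan, ring:Nina
Event 2 (swap pen<->ring: now pen:Nina, ring:Ivan). State: book:Nina, pen:Nina, ring:Ivan
Event 3 (give pen: Nina -> Ivan). State: book:Nina, pen:Ivan, ring:Ivan
Event 4 (swap ring<->book: now ring:Nina, book:Ivan). State: book:Ivan, pen:Ivan, ring:Nina
Event 5 (give book: Ivan -> Nina). State: book:Nina, pen:Ivan, ring:Nina
Event 6 (give ring: Nina -> Carol). State: book:Nina, pen:Ivan, ring:Carol

Final state: book:Nina, pen:Ivan, ring:Carol
The book is held by Nina.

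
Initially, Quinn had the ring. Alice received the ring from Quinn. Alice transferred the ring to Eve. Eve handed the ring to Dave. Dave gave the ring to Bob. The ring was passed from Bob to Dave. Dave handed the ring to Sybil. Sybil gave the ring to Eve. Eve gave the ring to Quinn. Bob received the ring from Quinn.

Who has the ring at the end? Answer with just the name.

Answer: Bob

Derivation:
Tracking the ring through each event:
Start: Quinn has the ring.
After event 1: Alice has the ring.
After event 2: Eve has the ring.
After event 3: Dave has the ring.
After event 4: Bob has the ring.
After event 5: Dave has the ring.
After event 6: Sybil has the ring.
After event 7: Eve has the ring.
After event 8: Quinn has the ring.
After event 9: Bob has the ring.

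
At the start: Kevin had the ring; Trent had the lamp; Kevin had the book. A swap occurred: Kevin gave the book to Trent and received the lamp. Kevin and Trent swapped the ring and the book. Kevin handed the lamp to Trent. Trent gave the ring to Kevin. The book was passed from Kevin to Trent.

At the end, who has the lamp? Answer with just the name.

Tracking all object holders:
Start: ring:Kevin, lamp:Trent, book:Kevin
Event 1 (swap book<->lamp: now book:Trent, lamp:Kevin). State: ring:Kevin, lamp:Kevin, book:Trent
Event 2 (swap ring<->book: now ring:Trent, book:Kevin). State: ring:Trent, lamp:Kevin, book:Kevin
Event 3 (give lamp: Kevin -> Trent). State: ring:Trent, lamp:Trent, book:Kevin
Event 4 (give ring: Trent -> Kevin). State: ring:Kevin, lamp:Trent, book:Kevin
Event 5 (give book: Kevin -> Trent). State: ring:Kevin, lamp:Trent, book:Trent

Final state: ring:Kevin, lamp:Trent, book:Trent
The lamp is held by Trent.

Answer: Trent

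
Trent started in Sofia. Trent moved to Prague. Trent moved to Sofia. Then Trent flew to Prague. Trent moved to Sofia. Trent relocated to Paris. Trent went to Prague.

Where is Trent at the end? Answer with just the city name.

Answer: Prague

Derivation:
Tracking Trent's location:
Start: Trent is in Sofia.
After move 1: Sofia -> Prague. Trent is in Prague.
After move 2: Prague -> Sofia. Trent is in Sofia.
After move 3: Sofia -> Prague. Trent is in Prague.
After move 4: Prague -> Sofia. Trent is in Sofia.
After move 5: Sofia -> Paris. Trent is in Paris.
After move 6: Paris -> Prague. Trent is in Prague.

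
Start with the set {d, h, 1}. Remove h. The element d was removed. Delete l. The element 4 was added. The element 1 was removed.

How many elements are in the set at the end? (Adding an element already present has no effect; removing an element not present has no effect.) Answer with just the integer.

Answer: 1

Derivation:
Tracking the set through each operation:
Start: {1, d, h}
Event 1 (remove h): removed. Set: {1, d}
Event 2 (remove d): removed. Set: {1}
Event 3 (remove l): not present, no change. Set: {1}
Event 4 (add 4): added. Set: {1, 4}
Event 5 (remove 1): removed. Set: {4}

Final set: {4} (size 1)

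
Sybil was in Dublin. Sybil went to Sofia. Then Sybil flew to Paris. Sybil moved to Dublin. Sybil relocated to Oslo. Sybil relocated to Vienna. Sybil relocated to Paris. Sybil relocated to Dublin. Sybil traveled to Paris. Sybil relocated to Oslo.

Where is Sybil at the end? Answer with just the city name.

Tracking Sybil's location:
Start: Sybil is in Dublin.
After move 1: Dublin -> Sofia. Sybil is in Sofia.
After move 2: Sofia -> Paris. Sybil is in Paris.
After move 3: Paris -> Dublin. Sybil is in Dublin.
After move 4: Dublin -> Oslo. Sybil is in Oslo.
After move 5: Oslo -> Vienna. Sybil is in Vienna.
After move 6: Vienna -> Paris. Sybil is in Paris.
After move 7: Paris -> Dublin. Sybil is in Dublin.
After move 8: Dublin -> Paris. Sybil is in Paris.
After move 9: Paris -> Oslo. Sybil is in Oslo.

Answer: Oslo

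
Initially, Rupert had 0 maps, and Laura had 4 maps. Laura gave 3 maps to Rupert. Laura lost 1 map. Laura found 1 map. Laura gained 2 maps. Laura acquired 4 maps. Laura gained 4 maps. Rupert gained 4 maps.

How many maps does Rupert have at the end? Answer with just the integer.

Answer: 7

Derivation:
Tracking counts step by step:
Start: Rupert=0, Laura=4
Event 1 (Laura -> Rupert, 3): Laura: 4 -> 1, Rupert: 0 -> 3. State: Rupert=3, Laura=1
Event 2 (Laura -1): Laura: 1 -> 0. State: Rupert=3, Laura=0
Event 3 (Laura +1): Laura: 0 -> 1. State: Rupert=3, Laura=1
Event 4 (Laura +2): Laura: 1 -> 3. State: Rupert=3, Laura=3
Event 5 (Laura +4): Laura: 3 -> 7. State: Rupert=3, Laura=7
Event 6 (Laura +4): Laura: 7 -> 11. State: Rupert=3, Laura=11
Event 7 (Rupert +4): Rupert: 3 -> 7. State: Rupert=7, Laura=11

Rupert's final count: 7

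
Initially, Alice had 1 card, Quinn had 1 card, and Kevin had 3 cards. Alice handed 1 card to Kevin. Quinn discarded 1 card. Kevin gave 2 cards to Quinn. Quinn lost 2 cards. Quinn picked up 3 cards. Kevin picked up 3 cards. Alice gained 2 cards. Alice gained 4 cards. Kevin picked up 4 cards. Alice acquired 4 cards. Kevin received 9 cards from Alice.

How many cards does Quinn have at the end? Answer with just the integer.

Tracking counts step by step:
Start: Alice=1, Quinn=1, Kevin=3
Event 1 (Alice -> Kevin, 1): Alice: 1 -> 0, Kevin: 3 -> 4. State: Alice=0, Quinn=1, Kevin=4
Event 2 (Quinn -1): Quinn: 1 -> 0. State: Alice=0, Quinn=0, Kevin=4
Event 3 (Kevin -> Quinn, 2): Kevin: 4 -> 2, Quinn: 0 -> 2. State: Alice=0, Quinn=2, Kevin=2
Event 4 (Quinn -2): Quinn: 2 -> 0. State: Alice=0, Quinn=0, Kevin=2
Event 5 (Quinn +3): Quinn: 0 -> 3. State: Alice=0, Quinn=3, Kevin=2
Event 6 (Kevin +3): Kevin: 2 -> 5. State: Alice=0, Quinn=3, Kevin=5
Event 7 (Alice +2): Alice: 0 -> 2. State: Alice=2, Quinn=3, Kevin=5
Event 8 (Alice +4): Alice: 2 -> 6. State: Alice=6, Quinn=3, Kevin=5
Event 9 (Kevin +4): Kevin: 5 -> 9. State: Alice=6, Quinn=3, Kevin=9
Event 10 (Alice +4): Alice: 6 -> 10. State: Alice=10, Quinn=3, Kevin=9
Event 11 (Alice -> Kevin, 9): Alice: 10 -> 1, Kevin: 9 -> 18. State: Alice=1, Quinn=3, Kevin=18

Quinn's final count: 3

Answer: 3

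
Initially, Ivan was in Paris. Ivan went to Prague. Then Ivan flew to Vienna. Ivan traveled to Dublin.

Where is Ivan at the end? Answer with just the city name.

Answer: Dublin

Derivation:
Tracking Ivan's location:
Start: Ivan is in Paris.
After move 1: Paris -> Prague. Ivan is in Prague.
After move 2: Prague -> Vienna. Ivan is in Vienna.
After move 3: Vienna -> Dublin. Ivan is in Dublin.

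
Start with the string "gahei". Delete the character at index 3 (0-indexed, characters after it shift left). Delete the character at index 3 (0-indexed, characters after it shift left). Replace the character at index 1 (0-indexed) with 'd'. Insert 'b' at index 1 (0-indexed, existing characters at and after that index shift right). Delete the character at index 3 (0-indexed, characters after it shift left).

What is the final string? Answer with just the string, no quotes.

Answer: gbd

Derivation:
Applying each edit step by step:
Start: "gahei"
Op 1 (delete idx 3 = 'e'): "gahei" -> "gahi"
Op 2 (delete idx 3 = 'i'): "gahi" -> "gah"
Op 3 (replace idx 1: 'a' -> 'd'): "gah" -> "gdh"
Op 4 (insert 'b' at idx 1): "gdh" -> "gbdh"
Op 5 (delete idx 3 = 'h'): "gbdh" -> "gbd"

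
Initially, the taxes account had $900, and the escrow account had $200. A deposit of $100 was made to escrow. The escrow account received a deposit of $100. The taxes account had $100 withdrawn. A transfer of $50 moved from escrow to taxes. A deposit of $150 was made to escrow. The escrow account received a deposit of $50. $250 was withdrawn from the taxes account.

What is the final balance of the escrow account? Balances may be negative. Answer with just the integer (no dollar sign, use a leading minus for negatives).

Answer: 550

Derivation:
Tracking account balances step by step:
Start: taxes=900, escrow=200
Event 1 (deposit 100 to escrow): escrow: 200 + 100 = 300. Balances: taxes=900, escrow=300
Event 2 (deposit 100 to escrow): escrow: 300 + 100 = 400. Balances: taxes=900, escrow=400
Event 3 (withdraw 100 from taxes): taxes: 900 - 100 = 800. Balances: taxes=800, escrow=400
Event 4 (transfer 50 escrow -> taxes): escrow: 400 - 50 = 350, taxes: 800 + 50 = 850. Balances: taxes=850, escrow=350
Event 5 (deposit 150 to escrow): escrow: 350 + 150 = 500. Balances: taxes=850, escrow=500
Event 6 (deposit 50 to escrow): escrow: 500 + 50 = 550. Balances: taxes=850, escrow=550
Event 7 (withdraw 250 from taxes): taxes: 850 - 250 = 600. Balances: taxes=600, escrow=550

Final balance of escrow: 550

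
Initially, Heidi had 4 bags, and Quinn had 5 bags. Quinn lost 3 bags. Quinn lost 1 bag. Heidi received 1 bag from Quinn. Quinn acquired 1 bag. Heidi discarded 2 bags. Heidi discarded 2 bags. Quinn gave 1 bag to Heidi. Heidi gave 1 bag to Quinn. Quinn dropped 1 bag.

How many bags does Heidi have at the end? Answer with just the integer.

Answer: 1

Derivation:
Tracking counts step by step:
Start: Heidi=4, Quinn=5
Event 1 (Quinn -3): Quinn: 5 -> 2. State: Heidi=4, Quinn=2
Event 2 (Quinn -1): Quinn: 2 -> 1. State: Heidi=4, Quinn=1
Event 3 (Quinn -> Heidi, 1): Quinn: 1 -> 0, Heidi: 4 -> 5. State: Heidi=5, Quinn=0
Event 4 (Quinn +1): Quinn: 0 -> 1. State: Heidi=5, Quinn=1
Event 5 (Heidi -2): Heidi: 5 -> 3. State: Heidi=3, Quinn=1
Event 6 (Heidi -2): Heidi: 3 -> 1. State: Heidi=1, Quinn=1
Event 7 (Quinn -> Heidi, 1): Quinn: 1 -> 0, Heidi: 1 -> 2. State: Heidi=2, Quinn=0
Event 8 (Heidi -> Quinn, 1): Heidi: 2 -> 1, Quinn: 0 -> 1. State: Heidi=1, Quinn=1
Event 9 (Quinn -1): Quinn: 1 -> 0. State: Heidi=1, Quinn=0

Heidi's final count: 1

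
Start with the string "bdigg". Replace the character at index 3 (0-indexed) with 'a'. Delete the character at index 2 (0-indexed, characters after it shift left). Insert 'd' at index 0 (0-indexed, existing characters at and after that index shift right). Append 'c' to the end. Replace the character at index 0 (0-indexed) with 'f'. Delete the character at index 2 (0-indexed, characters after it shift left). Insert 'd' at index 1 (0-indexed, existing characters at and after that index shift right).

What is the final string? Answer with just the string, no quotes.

Applying each edit step by step:
Start: "bdigg"
Op 1 (replace idx 3: 'g' -> 'a'): "bdigg" -> "bdiag"
Op 2 (delete idx 2 = 'i'): "bdiag" -> "bdag"
Op 3 (insert 'd' at idx 0): "bdag" -> "dbdag"
Op 4 (append 'c'): "dbdag" -> "dbdagc"
Op 5 (replace idx 0: 'd' -> 'f'): "dbdagc" -> "fbdagc"
Op 6 (delete idx 2 = 'd'): "fbdagc" -> "fbagc"
Op 7 (insert 'd' at idx 1): "fbagc" -> "fdbagc"

Answer: fdbagc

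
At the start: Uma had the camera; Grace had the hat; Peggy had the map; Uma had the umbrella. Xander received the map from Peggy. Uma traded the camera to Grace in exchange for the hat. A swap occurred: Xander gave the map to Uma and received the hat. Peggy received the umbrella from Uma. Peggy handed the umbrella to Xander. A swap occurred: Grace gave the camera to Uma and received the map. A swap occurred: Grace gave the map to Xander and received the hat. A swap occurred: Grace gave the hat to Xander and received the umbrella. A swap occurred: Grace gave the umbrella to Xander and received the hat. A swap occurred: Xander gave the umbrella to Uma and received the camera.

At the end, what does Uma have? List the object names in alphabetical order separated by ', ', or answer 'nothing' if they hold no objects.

Tracking all object holders:
Start: camera:Uma, hat:Grace, map:Peggy, umbrella:Uma
Event 1 (give map: Peggy -> Xander). State: camera:Uma, hat:Grace, map:Xander, umbrella:Uma
Event 2 (swap camera<->hat: now camera:Grace, hat:Uma). State: camera:Grace, hat:Uma, map:Xander, umbrella:Uma
Event 3 (swap map<->hat: now map:Uma, hat:Xander). State: camera:Grace, hat:Xander, map:Uma, umbrella:Uma
Event 4 (give umbrella: Uma -> Peggy). State: camera:Grace, hat:Xander, map:Uma, umbrella:Peggy
Event 5 (give umbrella: Peggy -> Xander). State: camera:Grace, hat:Xander, map:Uma, umbrella:Xander
Event 6 (swap camera<->map: now camera:Uma, map:Grace). State: camera:Uma, hat:Xander, map:Grace, umbrella:Xander
Event 7 (swap map<->hat: now map:Xander, hat:Grace). State: camera:Uma, hat:Grace, map:Xander, umbrella:Xander
Event 8 (swap hat<->umbrella: now hat:Xander, umbrella:Grace). State: camera:Uma, hat:Xander, map:Xander, umbrella:Grace
Event 9 (swap umbrella<->hat: now umbrella:Xander, hat:Grace). State: camera:Uma, hat:Grace, map:Xander, umbrella:Xander
Event 10 (swap umbrella<->camera: now umbrella:Uma, camera:Xander). State: camera:Xander, hat:Grace, map:Xander, umbrella:Uma

Final state: camera:Xander, hat:Grace, map:Xander, umbrella:Uma
Uma holds: umbrella.

Answer: umbrella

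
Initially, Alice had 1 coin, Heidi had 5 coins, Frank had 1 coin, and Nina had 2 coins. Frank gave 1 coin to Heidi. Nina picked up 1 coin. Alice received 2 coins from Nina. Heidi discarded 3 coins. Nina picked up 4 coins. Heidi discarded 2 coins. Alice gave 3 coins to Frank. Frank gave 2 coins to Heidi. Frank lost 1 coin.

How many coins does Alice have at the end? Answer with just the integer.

Tracking counts step by step:
Start: Alice=1, Heidi=5, Frank=1, Nina=2
Event 1 (Frank -> Heidi, 1): Frank: 1 -> 0, Heidi: 5 -> 6. State: Alice=1, Heidi=6, Frank=0, Nina=2
Event 2 (Nina +1): Nina: 2 -> 3. State: Alice=1, Heidi=6, Frank=0, Nina=3
Event 3 (Nina -> Alice, 2): Nina: 3 -> 1, Alice: 1 -> 3. State: Alice=3, Heidi=6, Frank=0, Nina=1
Event 4 (Heidi -3): Heidi: 6 -> 3. State: Alice=3, Heidi=3, Frank=0, Nina=1
Event 5 (Nina +4): Nina: 1 -> 5. State: Alice=3, Heidi=3, Frank=0, Nina=5
Event 6 (Heidi -2): Heidi: 3 -> 1. State: Alice=3, Heidi=1, Frank=0, Nina=5
Event 7 (Alice -> Frank, 3): Alice: 3 -> 0, Frank: 0 -> 3. State: Alice=0, Heidi=1, Frank=3, Nina=5
Event 8 (Frank -> Heidi, 2): Frank: 3 -> 1, Heidi: 1 -> 3. State: Alice=0, Heidi=3, Frank=1, Nina=5
Event 9 (Frank -1): Frank: 1 -> 0. State: Alice=0, Heidi=3, Frank=0, Nina=5

Alice's final count: 0

Answer: 0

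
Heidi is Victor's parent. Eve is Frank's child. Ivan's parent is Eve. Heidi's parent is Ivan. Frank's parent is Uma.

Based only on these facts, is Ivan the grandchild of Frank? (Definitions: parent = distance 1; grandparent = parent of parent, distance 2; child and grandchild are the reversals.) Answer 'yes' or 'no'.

Answer: yes

Derivation:
Reconstructing the parent chain from the given facts:
  Uma -> Frank -> Eve -> Ivan -> Heidi -> Victor
(each arrow means 'parent of the next')
Positions in the chain (0 = top):
  position of Uma: 0
  position of Frank: 1
  position of Eve: 2
  position of Ivan: 3
  position of Heidi: 4
  position of Victor: 5

Ivan is at position 3, Frank is at position 1; signed distance (j - i) = -2.
'grandchild' requires j - i = -2. Actual distance is -2, so the relation HOLDS.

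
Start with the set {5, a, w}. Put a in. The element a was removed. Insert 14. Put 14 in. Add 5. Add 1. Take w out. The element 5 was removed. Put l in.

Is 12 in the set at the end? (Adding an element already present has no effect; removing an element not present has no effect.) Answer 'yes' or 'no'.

Answer: no

Derivation:
Tracking the set through each operation:
Start: {5, a, w}
Event 1 (add a): already present, no change. Set: {5, a, w}
Event 2 (remove a): removed. Set: {5, w}
Event 3 (add 14): added. Set: {14, 5, w}
Event 4 (add 14): already present, no change. Set: {14, 5, w}
Event 5 (add 5): already present, no change. Set: {14, 5, w}
Event 6 (add 1): added. Set: {1, 14, 5, w}
Event 7 (remove w): removed. Set: {1, 14, 5}
Event 8 (remove 5): removed. Set: {1, 14}
Event 9 (add l): added. Set: {1, 14, l}

Final set: {1, 14, l} (size 3)
12 is NOT in the final set.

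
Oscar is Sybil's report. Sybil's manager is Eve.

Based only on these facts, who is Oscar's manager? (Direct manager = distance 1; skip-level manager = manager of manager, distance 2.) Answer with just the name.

Answer: Sybil

Derivation:
Reconstructing the manager chain from the given facts:
  Eve -> Sybil -> Oscar
(each arrow means 'manager of the next')
Positions in the chain (0 = top):
  position of Eve: 0
  position of Sybil: 1
  position of Oscar: 2

Oscar is at position 2; the manager is 1 step up the chain, i.e. position 1: Sybil.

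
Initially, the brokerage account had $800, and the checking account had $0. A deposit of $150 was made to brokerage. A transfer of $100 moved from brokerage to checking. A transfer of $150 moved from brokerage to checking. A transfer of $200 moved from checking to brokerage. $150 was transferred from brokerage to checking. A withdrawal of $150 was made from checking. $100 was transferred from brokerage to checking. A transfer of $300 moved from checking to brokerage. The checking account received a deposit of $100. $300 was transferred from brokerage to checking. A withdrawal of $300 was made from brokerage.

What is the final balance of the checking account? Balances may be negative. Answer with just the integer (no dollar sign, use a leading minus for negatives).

Answer: 250

Derivation:
Tracking account balances step by step:
Start: brokerage=800, checking=0
Event 1 (deposit 150 to brokerage): brokerage: 800 + 150 = 950. Balances: brokerage=950, checking=0
Event 2 (transfer 100 brokerage -> checking): brokerage: 950 - 100 = 850, checking: 0 + 100 = 100. Balances: brokerage=850, checking=100
Event 3 (transfer 150 brokerage -> checking): brokerage: 850 - 150 = 700, checking: 100 + 150 = 250. Balances: brokerage=700, checking=250
Event 4 (transfer 200 checking -> brokerage): checking: 250 - 200 = 50, brokerage: 700 + 200 = 900. Balances: brokerage=900, checking=50
Event 5 (transfer 150 brokerage -> checking): brokerage: 900 - 150 = 750, checking: 50 + 150 = 200. Balances: brokerage=750, checking=200
Event 6 (withdraw 150 from checking): checking: 200 - 150 = 50. Balances: brokerage=750, checking=50
Event 7 (transfer 100 brokerage -> checking): brokerage: 750 - 100 = 650, checking: 50 + 100 = 150. Balances: brokerage=650, checking=150
Event 8 (transfer 300 checking -> brokerage): checking: 150 - 300 = -150, brokerage: 650 + 300 = 950. Balances: brokerage=950, checking=-150
Event 9 (deposit 100 to checking): checking: -150 + 100 = -50. Balances: brokerage=950, checking=-50
Event 10 (transfer 300 brokerage -> checking): brokerage: 950 - 300 = 650, checking: -50 + 300 = 250. Balances: brokerage=650, checking=250
Event 11 (withdraw 300 from brokerage): brokerage: 650 - 300 = 350. Balances: brokerage=350, checking=250

Final balance of checking: 250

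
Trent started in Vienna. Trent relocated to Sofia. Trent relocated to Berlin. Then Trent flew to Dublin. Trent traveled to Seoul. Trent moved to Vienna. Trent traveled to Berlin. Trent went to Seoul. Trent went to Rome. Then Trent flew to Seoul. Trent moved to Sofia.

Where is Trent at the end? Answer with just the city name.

Answer: Sofia

Derivation:
Tracking Trent's location:
Start: Trent is in Vienna.
After move 1: Vienna -> Sofia. Trent is in Sofia.
After move 2: Sofia -> Berlin. Trent is in Berlin.
After move 3: Berlin -> Dublin. Trent is in Dublin.
After move 4: Dublin -> Seoul. Trent is in Seoul.
After move 5: Seoul -> Vienna. Trent is in Vienna.
After move 6: Vienna -> Berlin. Trent is in Berlin.
After move 7: Berlin -> Seoul. Trent is in Seoul.
After move 8: Seoul -> Rome. Trent is in Rome.
After move 9: Rome -> Seoul. Trent is in Seoul.
After move 10: Seoul -> Sofia. Trent is in Sofia.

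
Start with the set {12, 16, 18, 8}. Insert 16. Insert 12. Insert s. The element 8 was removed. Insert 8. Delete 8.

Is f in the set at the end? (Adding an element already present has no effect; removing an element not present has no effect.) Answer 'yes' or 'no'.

Tracking the set through each operation:
Start: {12, 16, 18, 8}
Event 1 (add 16): already present, no change. Set: {12, 16, 18, 8}
Event 2 (add 12): already present, no change. Set: {12, 16, 18, 8}
Event 3 (add s): added. Set: {12, 16, 18, 8, s}
Event 4 (remove 8): removed. Set: {12, 16, 18, s}
Event 5 (add 8): added. Set: {12, 16, 18, 8, s}
Event 6 (remove 8): removed. Set: {12, 16, 18, s}

Final set: {12, 16, 18, s} (size 4)
f is NOT in the final set.

Answer: no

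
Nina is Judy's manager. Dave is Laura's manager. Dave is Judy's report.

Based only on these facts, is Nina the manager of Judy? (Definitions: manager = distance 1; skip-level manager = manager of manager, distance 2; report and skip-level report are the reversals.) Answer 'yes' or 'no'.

Answer: yes

Derivation:
Reconstructing the manager chain from the given facts:
  Nina -> Judy -> Dave -> Laura
(each arrow means 'manager of the next')
Positions in the chain (0 = top):
  position of Nina: 0
  position of Judy: 1
  position of Dave: 2
  position of Laura: 3

Nina is at position 0, Judy is at position 1; signed distance (j - i) = 1.
'manager' requires j - i = 1. Actual distance is 1, so the relation HOLDS.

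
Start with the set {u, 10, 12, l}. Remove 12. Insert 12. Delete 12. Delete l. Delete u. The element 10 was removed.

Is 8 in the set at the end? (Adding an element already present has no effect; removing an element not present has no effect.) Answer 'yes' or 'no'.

Tracking the set through each operation:
Start: {10, 12, l, u}
Event 1 (remove 12): removed. Set: {10, l, u}
Event 2 (add 12): added. Set: {10, 12, l, u}
Event 3 (remove 12): removed. Set: {10, l, u}
Event 4 (remove l): removed. Set: {10, u}
Event 5 (remove u): removed. Set: {10}
Event 6 (remove 10): removed. Set: {}

Final set: {} (size 0)
8 is NOT in the final set.

Answer: no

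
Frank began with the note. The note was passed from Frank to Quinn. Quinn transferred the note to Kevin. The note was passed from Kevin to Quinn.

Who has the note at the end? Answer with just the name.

Tracking the note through each event:
Start: Frank has the note.
After event 1: Quinn has the note.
After event 2: Kevin has the note.
After event 3: Quinn has the note.

Answer: Quinn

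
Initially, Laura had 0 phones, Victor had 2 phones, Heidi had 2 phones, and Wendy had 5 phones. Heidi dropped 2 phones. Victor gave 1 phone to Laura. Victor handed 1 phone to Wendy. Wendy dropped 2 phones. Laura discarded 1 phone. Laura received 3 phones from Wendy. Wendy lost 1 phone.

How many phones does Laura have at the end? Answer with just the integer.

Tracking counts step by step:
Start: Laura=0, Victor=2, Heidi=2, Wendy=5
Event 1 (Heidi -2): Heidi: 2 -> 0. State: Laura=0, Victor=2, Heidi=0, Wendy=5
Event 2 (Victor -> Laura, 1): Victor: 2 -> 1, Laura: 0 -> 1. State: Laura=1, Victor=1, Heidi=0, Wendy=5
Event 3 (Victor -> Wendy, 1): Victor: 1 -> 0, Wendy: 5 -> 6. State: Laura=1, Victor=0, Heidi=0, Wendy=6
Event 4 (Wendy -2): Wendy: 6 -> 4. State: Laura=1, Victor=0, Heidi=0, Wendy=4
Event 5 (Laura -1): Laura: 1 -> 0. State: Laura=0, Victor=0, Heidi=0, Wendy=4
Event 6 (Wendy -> Laura, 3): Wendy: 4 -> 1, Laura: 0 -> 3. State: Laura=3, Victor=0, Heidi=0, Wendy=1
Event 7 (Wendy -1): Wendy: 1 -> 0. State: Laura=3, Victor=0, Heidi=0, Wendy=0

Laura's final count: 3

Answer: 3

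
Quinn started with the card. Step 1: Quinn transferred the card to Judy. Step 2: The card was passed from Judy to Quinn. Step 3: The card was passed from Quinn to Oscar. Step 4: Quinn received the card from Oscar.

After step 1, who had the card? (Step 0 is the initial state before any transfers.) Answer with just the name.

Answer: Judy

Derivation:
Tracking the card holder through step 1:
After step 0 (start): Quinn
After step 1: Judy

At step 1, the holder is Judy.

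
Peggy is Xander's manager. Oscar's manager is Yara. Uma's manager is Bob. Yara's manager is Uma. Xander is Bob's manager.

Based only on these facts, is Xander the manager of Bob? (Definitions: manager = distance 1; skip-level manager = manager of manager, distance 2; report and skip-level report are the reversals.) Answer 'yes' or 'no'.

Reconstructing the manager chain from the given facts:
  Peggy -> Xander -> Bob -> Uma -> Yara -> Oscar
(each arrow means 'manager of the next')
Positions in the chain (0 = top):
  position of Peggy: 0
  position of Xander: 1
  position of Bob: 2
  position of Uma: 3
  position of Yara: 4
  position of Oscar: 5

Xander is at position 1, Bob is at position 2; signed distance (j - i) = 1.
'manager' requires j - i = 1. Actual distance is 1, so the relation HOLDS.

Answer: yes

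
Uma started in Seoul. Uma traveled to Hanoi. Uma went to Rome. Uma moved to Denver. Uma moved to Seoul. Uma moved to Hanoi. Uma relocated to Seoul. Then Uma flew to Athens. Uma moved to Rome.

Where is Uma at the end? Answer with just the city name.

Tracking Uma's location:
Start: Uma is in Seoul.
After move 1: Seoul -> Hanoi. Uma is in Hanoi.
After move 2: Hanoi -> Rome. Uma is in Rome.
After move 3: Rome -> Denver. Uma is in Denver.
After move 4: Denver -> Seoul. Uma is in Seoul.
After move 5: Seoul -> Hanoi. Uma is in Hanoi.
After move 6: Hanoi -> Seoul. Uma is in Seoul.
After move 7: Seoul -> Athens. Uma is in Athens.
After move 8: Athens -> Rome. Uma is in Rome.

Answer: Rome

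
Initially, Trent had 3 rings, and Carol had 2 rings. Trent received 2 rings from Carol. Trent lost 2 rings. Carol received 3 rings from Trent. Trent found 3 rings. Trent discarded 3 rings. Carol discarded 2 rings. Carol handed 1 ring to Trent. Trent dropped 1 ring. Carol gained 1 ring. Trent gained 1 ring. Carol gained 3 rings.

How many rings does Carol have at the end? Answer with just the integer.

Tracking counts step by step:
Start: Trent=3, Carol=2
Event 1 (Carol -> Trent, 2): Carol: 2 -> 0, Trent: 3 -> 5. State: Trent=5, Carol=0
Event 2 (Trent -2): Trent: 5 -> 3. State: Trent=3, Carol=0
Event 3 (Trent -> Carol, 3): Trent: 3 -> 0, Carol: 0 -> 3. State: Trent=0, Carol=3
Event 4 (Trent +3): Trent: 0 -> 3. State: Trent=3, Carol=3
Event 5 (Trent -3): Trent: 3 -> 0. State: Trent=0, Carol=3
Event 6 (Carol -2): Carol: 3 -> 1. State: Trent=0, Carol=1
Event 7 (Carol -> Trent, 1): Carol: 1 -> 0, Trent: 0 -> 1. State: Trent=1, Carol=0
Event 8 (Trent -1): Trent: 1 -> 0. State: Trent=0, Carol=0
Event 9 (Carol +1): Carol: 0 -> 1. State: Trent=0, Carol=1
Event 10 (Trent +1): Trent: 0 -> 1. State: Trent=1, Carol=1
Event 11 (Carol +3): Carol: 1 -> 4. State: Trent=1, Carol=4

Carol's final count: 4

Answer: 4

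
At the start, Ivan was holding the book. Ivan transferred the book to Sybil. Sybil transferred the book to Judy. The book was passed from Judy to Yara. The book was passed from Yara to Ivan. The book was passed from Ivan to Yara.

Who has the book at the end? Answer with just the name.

Answer: Yara

Derivation:
Tracking the book through each event:
Start: Ivan has the book.
After event 1: Sybil has the book.
After event 2: Judy has the book.
After event 3: Yara has the book.
After event 4: Ivan has the book.
After event 5: Yara has the book.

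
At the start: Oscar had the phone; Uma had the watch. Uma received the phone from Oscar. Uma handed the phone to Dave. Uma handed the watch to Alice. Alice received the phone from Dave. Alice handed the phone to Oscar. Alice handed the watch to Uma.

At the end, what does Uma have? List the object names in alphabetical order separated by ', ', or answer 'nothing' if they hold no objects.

Answer: watch

Derivation:
Tracking all object holders:
Start: phone:Oscar, watch:Uma
Event 1 (give phone: Oscar -> Uma). State: phone:Uma, watch:Uma
Event 2 (give phone: Uma -> Dave). State: phone:Dave, watch:Uma
Event 3 (give watch: Uma -> Alice). State: phone:Dave, watch:Alice
Event 4 (give phone: Dave -> Alice). State: phone:Alice, watch:Alice
Event 5 (give phone: Alice -> Oscar). State: phone:Oscar, watch:Alice
Event 6 (give watch: Alice -> Uma). State: phone:Oscar, watch:Uma

Final state: phone:Oscar, watch:Uma
Uma holds: watch.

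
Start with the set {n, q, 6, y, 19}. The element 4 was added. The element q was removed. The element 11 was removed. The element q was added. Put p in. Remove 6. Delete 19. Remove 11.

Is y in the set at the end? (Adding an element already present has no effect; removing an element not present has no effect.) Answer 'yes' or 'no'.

Answer: yes

Derivation:
Tracking the set through each operation:
Start: {19, 6, n, q, y}
Event 1 (add 4): added. Set: {19, 4, 6, n, q, y}
Event 2 (remove q): removed. Set: {19, 4, 6, n, y}
Event 3 (remove 11): not present, no change. Set: {19, 4, 6, n, y}
Event 4 (add q): added. Set: {19, 4, 6, n, q, y}
Event 5 (add p): added. Set: {19, 4, 6, n, p, q, y}
Event 6 (remove 6): removed. Set: {19, 4, n, p, q, y}
Event 7 (remove 19): removed. Set: {4, n, p, q, y}
Event 8 (remove 11): not present, no change. Set: {4, n, p, q, y}

Final set: {4, n, p, q, y} (size 5)
y is in the final set.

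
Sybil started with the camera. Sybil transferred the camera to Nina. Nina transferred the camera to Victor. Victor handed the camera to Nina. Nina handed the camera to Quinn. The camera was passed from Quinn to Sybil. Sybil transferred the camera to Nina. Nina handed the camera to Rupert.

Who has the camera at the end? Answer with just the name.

Tracking the camera through each event:
Start: Sybil has the camera.
After event 1: Nina has the camera.
After event 2: Victor has the camera.
After event 3: Nina has the camera.
After event 4: Quinn has the camera.
After event 5: Sybil has the camera.
After event 6: Nina has the camera.
After event 7: Rupert has the camera.

Answer: Rupert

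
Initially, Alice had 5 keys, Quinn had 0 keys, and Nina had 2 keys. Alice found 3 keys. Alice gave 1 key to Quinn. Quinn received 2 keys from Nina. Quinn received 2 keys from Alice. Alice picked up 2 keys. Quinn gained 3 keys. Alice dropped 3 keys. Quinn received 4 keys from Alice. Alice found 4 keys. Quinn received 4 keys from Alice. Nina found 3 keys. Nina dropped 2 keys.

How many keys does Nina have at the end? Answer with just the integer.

Answer: 1

Derivation:
Tracking counts step by step:
Start: Alice=5, Quinn=0, Nina=2
Event 1 (Alice +3): Alice: 5 -> 8. State: Alice=8, Quinn=0, Nina=2
Event 2 (Alice -> Quinn, 1): Alice: 8 -> 7, Quinn: 0 -> 1. State: Alice=7, Quinn=1, Nina=2
Event 3 (Nina -> Quinn, 2): Nina: 2 -> 0, Quinn: 1 -> 3. State: Alice=7, Quinn=3, Nina=0
Event 4 (Alice -> Quinn, 2): Alice: 7 -> 5, Quinn: 3 -> 5. State: Alice=5, Quinn=5, Nina=0
Event 5 (Alice +2): Alice: 5 -> 7. State: Alice=7, Quinn=5, Nina=0
Event 6 (Quinn +3): Quinn: 5 -> 8. State: Alice=7, Quinn=8, Nina=0
Event 7 (Alice -3): Alice: 7 -> 4. State: Alice=4, Quinn=8, Nina=0
Event 8 (Alice -> Quinn, 4): Alice: 4 -> 0, Quinn: 8 -> 12. State: Alice=0, Quinn=12, Nina=0
Event 9 (Alice +4): Alice: 0 -> 4. State: Alice=4, Quinn=12, Nina=0
Event 10 (Alice -> Quinn, 4): Alice: 4 -> 0, Quinn: 12 -> 16. State: Alice=0, Quinn=16, Nina=0
Event 11 (Nina +3): Nina: 0 -> 3. State: Alice=0, Quinn=16, Nina=3
Event 12 (Nina -2): Nina: 3 -> 1. State: Alice=0, Quinn=16, Nina=1

Nina's final count: 1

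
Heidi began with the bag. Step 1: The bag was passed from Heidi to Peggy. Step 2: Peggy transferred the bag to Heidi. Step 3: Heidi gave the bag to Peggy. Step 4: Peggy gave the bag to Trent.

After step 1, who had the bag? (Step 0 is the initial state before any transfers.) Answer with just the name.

Answer: Peggy

Derivation:
Tracking the bag holder through step 1:
After step 0 (start): Heidi
After step 1: Peggy

At step 1, the holder is Peggy.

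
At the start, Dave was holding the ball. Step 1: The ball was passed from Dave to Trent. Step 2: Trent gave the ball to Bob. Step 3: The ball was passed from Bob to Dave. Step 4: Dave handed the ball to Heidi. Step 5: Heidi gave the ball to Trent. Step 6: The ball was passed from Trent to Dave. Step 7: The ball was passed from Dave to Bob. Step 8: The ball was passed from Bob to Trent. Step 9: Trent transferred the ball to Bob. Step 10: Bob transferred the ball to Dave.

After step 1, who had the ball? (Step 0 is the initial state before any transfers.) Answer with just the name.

Answer: Trent

Derivation:
Tracking the ball holder through step 1:
After step 0 (start): Dave
After step 1: Trent

At step 1, the holder is Trent.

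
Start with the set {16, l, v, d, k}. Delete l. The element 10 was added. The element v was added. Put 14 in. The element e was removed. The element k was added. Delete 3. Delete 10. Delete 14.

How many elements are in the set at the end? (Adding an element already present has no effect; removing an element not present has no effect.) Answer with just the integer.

Answer: 4

Derivation:
Tracking the set through each operation:
Start: {16, d, k, l, v}
Event 1 (remove l): removed. Set: {16, d, k, v}
Event 2 (add 10): added. Set: {10, 16, d, k, v}
Event 3 (add v): already present, no change. Set: {10, 16, d, k, v}
Event 4 (add 14): added. Set: {10, 14, 16, d, k, v}
Event 5 (remove e): not present, no change. Set: {10, 14, 16, d, k, v}
Event 6 (add k): already present, no change. Set: {10, 14, 16, d, k, v}
Event 7 (remove 3): not present, no change. Set: {10, 14, 16, d, k, v}
Event 8 (remove 10): removed. Set: {14, 16, d, k, v}
Event 9 (remove 14): removed. Set: {16, d, k, v}

Final set: {16, d, k, v} (size 4)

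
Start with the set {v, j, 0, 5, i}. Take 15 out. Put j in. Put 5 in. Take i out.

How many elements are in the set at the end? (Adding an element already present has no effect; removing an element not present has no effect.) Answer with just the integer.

Answer: 4

Derivation:
Tracking the set through each operation:
Start: {0, 5, i, j, v}
Event 1 (remove 15): not present, no change. Set: {0, 5, i, j, v}
Event 2 (add j): already present, no change. Set: {0, 5, i, j, v}
Event 3 (add 5): already present, no change. Set: {0, 5, i, j, v}
Event 4 (remove i): removed. Set: {0, 5, j, v}

Final set: {0, 5, j, v} (size 4)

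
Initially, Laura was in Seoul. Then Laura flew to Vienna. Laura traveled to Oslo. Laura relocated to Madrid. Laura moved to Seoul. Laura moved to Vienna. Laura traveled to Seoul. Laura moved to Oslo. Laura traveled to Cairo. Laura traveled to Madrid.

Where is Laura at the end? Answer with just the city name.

Answer: Madrid

Derivation:
Tracking Laura's location:
Start: Laura is in Seoul.
After move 1: Seoul -> Vienna. Laura is in Vienna.
After move 2: Vienna -> Oslo. Laura is in Oslo.
After move 3: Oslo -> Madrid. Laura is in Madrid.
After move 4: Madrid -> Seoul. Laura is in Seoul.
After move 5: Seoul -> Vienna. Laura is in Vienna.
After move 6: Vienna -> Seoul. Laura is in Seoul.
After move 7: Seoul -> Oslo. Laura is in Oslo.
After move 8: Oslo -> Cairo. Laura is in Cairo.
After move 9: Cairo -> Madrid. Laura is in Madrid.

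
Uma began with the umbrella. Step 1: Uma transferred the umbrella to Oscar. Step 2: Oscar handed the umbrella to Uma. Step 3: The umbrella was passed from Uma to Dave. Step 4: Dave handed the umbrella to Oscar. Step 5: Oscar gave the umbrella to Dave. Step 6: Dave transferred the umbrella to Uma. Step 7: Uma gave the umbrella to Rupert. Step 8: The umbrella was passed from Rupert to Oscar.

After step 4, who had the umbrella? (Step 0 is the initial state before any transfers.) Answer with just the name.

Tracking the umbrella holder through step 4:
After step 0 (start): Uma
After step 1: Oscar
After step 2: Uma
After step 3: Dave
After step 4: Oscar

At step 4, the holder is Oscar.

Answer: Oscar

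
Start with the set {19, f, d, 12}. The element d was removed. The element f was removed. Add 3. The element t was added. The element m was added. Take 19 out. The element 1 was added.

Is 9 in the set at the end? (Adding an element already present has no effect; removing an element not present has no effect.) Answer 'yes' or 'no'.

Answer: no

Derivation:
Tracking the set through each operation:
Start: {12, 19, d, f}
Event 1 (remove d): removed. Set: {12, 19, f}
Event 2 (remove f): removed. Set: {12, 19}
Event 3 (add 3): added. Set: {12, 19, 3}
Event 4 (add t): added. Set: {12, 19, 3, t}
Event 5 (add m): added. Set: {12, 19, 3, m, t}
Event 6 (remove 19): removed. Set: {12, 3, m, t}
Event 7 (add 1): added. Set: {1, 12, 3, m, t}

Final set: {1, 12, 3, m, t} (size 5)
9 is NOT in the final set.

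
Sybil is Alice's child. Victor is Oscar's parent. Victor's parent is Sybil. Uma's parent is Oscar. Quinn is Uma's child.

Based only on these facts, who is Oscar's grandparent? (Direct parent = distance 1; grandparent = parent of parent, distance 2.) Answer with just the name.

Answer: Sybil

Derivation:
Reconstructing the parent chain from the given facts:
  Alice -> Sybil -> Victor -> Oscar -> Uma -> Quinn
(each arrow means 'parent of the next')
Positions in the chain (0 = top):
  position of Alice: 0
  position of Sybil: 1
  position of Victor: 2
  position of Oscar: 3
  position of Uma: 4
  position of Quinn: 5

Oscar is at position 3; the grandparent is 2 steps up the chain, i.e. position 1: Sybil.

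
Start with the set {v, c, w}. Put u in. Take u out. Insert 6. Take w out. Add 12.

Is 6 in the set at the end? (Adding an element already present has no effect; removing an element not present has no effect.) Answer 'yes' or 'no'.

Tracking the set through each operation:
Start: {c, v, w}
Event 1 (add u): added. Set: {c, u, v, w}
Event 2 (remove u): removed. Set: {c, v, w}
Event 3 (add 6): added. Set: {6, c, v, w}
Event 4 (remove w): removed. Set: {6, c, v}
Event 5 (add 12): added. Set: {12, 6, c, v}

Final set: {12, 6, c, v} (size 4)
6 is in the final set.

Answer: yes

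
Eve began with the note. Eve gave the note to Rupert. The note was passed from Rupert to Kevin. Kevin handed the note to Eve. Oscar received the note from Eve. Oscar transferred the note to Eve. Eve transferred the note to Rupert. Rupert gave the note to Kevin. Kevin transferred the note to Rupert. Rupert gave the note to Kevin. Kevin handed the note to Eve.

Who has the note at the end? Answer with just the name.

Tracking the note through each event:
Start: Eve has the note.
After event 1: Rupert has the note.
After event 2: Kevin has the note.
After event 3: Eve has the note.
After event 4: Oscar has the note.
After event 5: Eve has the note.
After event 6: Rupert has the note.
After event 7: Kevin has the note.
After event 8: Rupert has the note.
After event 9: Kevin has the note.
After event 10: Eve has the note.

Answer: Eve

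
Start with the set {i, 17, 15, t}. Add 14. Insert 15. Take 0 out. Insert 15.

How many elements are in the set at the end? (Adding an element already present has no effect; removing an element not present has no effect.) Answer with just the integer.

Answer: 5

Derivation:
Tracking the set through each operation:
Start: {15, 17, i, t}
Event 1 (add 14): added. Set: {14, 15, 17, i, t}
Event 2 (add 15): already present, no change. Set: {14, 15, 17, i, t}
Event 3 (remove 0): not present, no change. Set: {14, 15, 17, i, t}
Event 4 (add 15): already present, no change. Set: {14, 15, 17, i, t}

Final set: {14, 15, 17, i, t} (size 5)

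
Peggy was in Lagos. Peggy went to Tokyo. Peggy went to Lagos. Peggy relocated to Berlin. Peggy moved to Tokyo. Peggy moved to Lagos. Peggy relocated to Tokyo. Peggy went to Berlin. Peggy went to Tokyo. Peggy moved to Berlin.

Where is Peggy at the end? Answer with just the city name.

Tracking Peggy's location:
Start: Peggy is in Lagos.
After move 1: Lagos -> Tokyo. Peggy is in Tokyo.
After move 2: Tokyo -> Lagos. Peggy is in Lagos.
After move 3: Lagos -> Berlin. Peggy is in Berlin.
After move 4: Berlin -> Tokyo. Peggy is in Tokyo.
After move 5: Tokyo -> Lagos. Peggy is in Lagos.
After move 6: Lagos -> Tokyo. Peggy is in Tokyo.
After move 7: Tokyo -> Berlin. Peggy is in Berlin.
After move 8: Berlin -> Tokyo. Peggy is in Tokyo.
After move 9: Tokyo -> Berlin. Peggy is in Berlin.

Answer: Berlin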